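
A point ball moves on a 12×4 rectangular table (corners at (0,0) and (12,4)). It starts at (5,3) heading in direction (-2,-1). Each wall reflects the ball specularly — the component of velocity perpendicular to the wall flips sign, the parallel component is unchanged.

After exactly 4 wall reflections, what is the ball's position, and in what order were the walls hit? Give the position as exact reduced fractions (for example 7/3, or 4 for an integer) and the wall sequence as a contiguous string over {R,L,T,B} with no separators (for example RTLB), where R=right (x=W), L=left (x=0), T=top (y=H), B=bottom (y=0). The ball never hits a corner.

1. t=5/2 → L at (0,1/2); v=(2,-1)
2. t=1/2 → B at (1,0); v=(2,1)
3. t=4 → T at (9,4); v=(2,-1)
4. t=3/2 → R at (12,5/2); v=(-2,-1)

Final position: (12,5/2)
Wall sequence: LBTR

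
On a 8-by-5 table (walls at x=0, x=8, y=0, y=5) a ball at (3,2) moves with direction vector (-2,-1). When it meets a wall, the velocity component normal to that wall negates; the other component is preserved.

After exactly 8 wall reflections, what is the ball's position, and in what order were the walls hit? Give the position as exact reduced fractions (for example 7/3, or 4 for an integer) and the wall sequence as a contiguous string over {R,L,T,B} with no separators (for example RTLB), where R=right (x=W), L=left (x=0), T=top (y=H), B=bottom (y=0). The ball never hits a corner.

Final position: (1,5)
Wall sequence: LBRTLBRT

1. t=3/2 → L at (0,1/2); v=(2,-1)
2. t=1/2 → B at (1,0); v=(2,1)
3. t=7/2 → R at (8,7/2); v=(-2,1)
4. t=3/2 → T at (5,5); v=(-2,-1)
5. t=5/2 → L at (0,5/2); v=(2,-1)
6. t=5/2 → B at (5,0); v=(2,1)
7. t=3/2 → R at (8,3/2); v=(-2,1)
8. t=7/2 → T at (1,5); v=(-2,-1)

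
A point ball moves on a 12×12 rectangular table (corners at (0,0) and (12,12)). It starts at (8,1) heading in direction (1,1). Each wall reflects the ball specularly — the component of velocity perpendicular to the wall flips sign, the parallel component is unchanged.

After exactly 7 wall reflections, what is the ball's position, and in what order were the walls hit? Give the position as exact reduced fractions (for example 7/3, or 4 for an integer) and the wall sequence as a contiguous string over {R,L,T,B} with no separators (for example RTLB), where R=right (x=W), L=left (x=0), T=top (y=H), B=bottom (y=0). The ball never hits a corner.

Final position: (0,7)
Wall sequence: RTLBRTL

1. t=4 → R at (12,5); v=(-1,1)
2. t=7 → T at (5,12); v=(-1,-1)
3. t=5 → L at (0,7); v=(1,-1)
4. t=7 → B at (7,0); v=(1,1)
5. t=5 → R at (12,5); v=(-1,1)
6. t=7 → T at (5,12); v=(-1,-1)
7. t=5 → L at (0,7); v=(1,-1)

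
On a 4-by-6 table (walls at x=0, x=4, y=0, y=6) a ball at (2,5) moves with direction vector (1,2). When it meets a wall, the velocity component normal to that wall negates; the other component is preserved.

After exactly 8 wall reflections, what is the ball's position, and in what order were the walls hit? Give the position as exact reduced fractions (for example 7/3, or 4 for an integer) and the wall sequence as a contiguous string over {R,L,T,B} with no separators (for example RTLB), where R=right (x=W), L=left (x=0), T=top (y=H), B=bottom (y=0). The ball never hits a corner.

Final position: (3/2,6)
Wall sequence: TRBLTBRT

1. t=1/2 → T at (5/2,6); v=(1,-2)
2. t=3/2 → R at (4,3); v=(-1,-2)
3. t=3/2 → B at (5/2,0); v=(-1,2)
4. t=5/2 → L at (0,5); v=(1,2)
5. t=1/2 → T at (1/2,6); v=(1,-2)
6. t=3 → B at (7/2,0); v=(1,2)
7. t=1/2 → R at (4,1); v=(-1,2)
8. t=5/2 → T at (3/2,6); v=(-1,-2)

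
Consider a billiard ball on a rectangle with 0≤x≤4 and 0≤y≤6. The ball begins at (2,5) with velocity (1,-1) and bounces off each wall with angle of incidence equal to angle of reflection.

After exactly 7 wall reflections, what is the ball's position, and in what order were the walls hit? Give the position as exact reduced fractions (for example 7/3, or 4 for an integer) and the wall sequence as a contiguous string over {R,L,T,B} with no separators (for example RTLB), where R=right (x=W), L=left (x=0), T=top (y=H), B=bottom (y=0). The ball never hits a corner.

Final position: (3,0)
Wall sequence: RBLRTLB

1. t=2 → R at (4,3); v=(-1,-1)
2. t=3 → B at (1,0); v=(-1,1)
3. t=1 → L at (0,1); v=(1,1)
4. t=4 → R at (4,5); v=(-1,1)
5. t=1 → T at (3,6); v=(-1,-1)
6. t=3 → L at (0,3); v=(1,-1)
7. t=3 → B at (3,0); v=(1,1)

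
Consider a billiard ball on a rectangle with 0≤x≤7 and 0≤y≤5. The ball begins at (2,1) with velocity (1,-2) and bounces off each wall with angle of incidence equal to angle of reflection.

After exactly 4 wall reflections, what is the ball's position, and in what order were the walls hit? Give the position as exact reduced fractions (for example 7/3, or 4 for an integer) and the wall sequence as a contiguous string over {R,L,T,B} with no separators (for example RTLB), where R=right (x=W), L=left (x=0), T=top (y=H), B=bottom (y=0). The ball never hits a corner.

Final position: (13/2,0)
Wall sequence: BTRB

1. t=1/2 → B at (5/2,0); v=(1,2)
2. t=5/2 → T at (5,5); v=(1,-2)
3. t=2 → R at (7,1); v=(-1,-2)
4. t=1/2 → B at (13/2,0); v=(-1,2)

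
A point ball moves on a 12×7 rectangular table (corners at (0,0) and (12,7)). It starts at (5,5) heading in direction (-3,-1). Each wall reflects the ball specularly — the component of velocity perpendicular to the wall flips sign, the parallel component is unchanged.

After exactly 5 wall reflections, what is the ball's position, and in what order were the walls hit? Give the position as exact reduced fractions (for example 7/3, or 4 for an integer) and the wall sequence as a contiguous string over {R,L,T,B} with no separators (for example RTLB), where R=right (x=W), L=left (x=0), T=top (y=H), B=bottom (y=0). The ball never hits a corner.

Final position: (7,7)
Wall sequence: LBRLT

1. t=5/3 → L at (0,10/3); v=(3,-1)
2. t=10/3 → B at (10,0); v=(3,1)
3. t=2/3 → R at (12,2/3); v=(-3,1)
4. t=4 → L at (0,14/3); v=(3,1)
5. t=7/3 → T at (7,7); v=(3,-1)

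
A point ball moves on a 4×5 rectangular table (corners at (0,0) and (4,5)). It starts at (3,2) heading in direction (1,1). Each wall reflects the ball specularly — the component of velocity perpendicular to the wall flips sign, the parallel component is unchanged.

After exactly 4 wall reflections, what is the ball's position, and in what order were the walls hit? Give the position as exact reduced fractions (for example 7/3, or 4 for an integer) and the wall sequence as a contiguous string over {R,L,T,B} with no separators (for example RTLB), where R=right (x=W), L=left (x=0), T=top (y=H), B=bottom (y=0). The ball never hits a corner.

1. t=1 → R at (4,3); v=(-1,1)
2. t=2 → T at (2,5); v=(-1,-1)
3. t=2 → L at (0,3); v=(1,-1)
4. t=3 → B at (3,0); v=(1,1)

Final position: (3,0)
Wall sequence: RTLB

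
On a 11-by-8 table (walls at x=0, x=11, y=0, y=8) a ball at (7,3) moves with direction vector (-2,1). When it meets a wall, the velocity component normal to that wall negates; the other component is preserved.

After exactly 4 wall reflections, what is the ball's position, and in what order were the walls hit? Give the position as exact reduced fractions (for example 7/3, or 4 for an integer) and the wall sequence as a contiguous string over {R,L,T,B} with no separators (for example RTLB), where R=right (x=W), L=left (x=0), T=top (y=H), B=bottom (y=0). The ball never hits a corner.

1. t=7/2 → L at (0,13/2); v=(2,1)
2. t=3/2 → T at (3,8); v=(2,-1)
3. t=4 → R at (11,4); v=(-2,-1)
4. t=4 → B at (3,0); v=(-2,1)

Final position: (3,0)
Wall sequence: LTRB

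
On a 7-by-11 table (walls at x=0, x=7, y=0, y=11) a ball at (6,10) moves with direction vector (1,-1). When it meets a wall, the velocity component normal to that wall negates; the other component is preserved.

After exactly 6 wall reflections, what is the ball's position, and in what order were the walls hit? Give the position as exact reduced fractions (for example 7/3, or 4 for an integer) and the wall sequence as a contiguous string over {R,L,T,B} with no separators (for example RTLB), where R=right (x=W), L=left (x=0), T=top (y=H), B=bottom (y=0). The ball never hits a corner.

Final position: (0,10)
Wall sequence: RLBRTL

1. t=1 → R at (7,9); v=(-1,-1)
2. t=7 → L at (0,2); v=(1,-1)
3. t=2 → B at (2,0); v=(1,1)
4. t=5 → R at (7,5); v=(-1,1)
5. t=6 → T at (1,11); v=(-1,-1)
6. t=1 → L at (0,10); v=(1,-1)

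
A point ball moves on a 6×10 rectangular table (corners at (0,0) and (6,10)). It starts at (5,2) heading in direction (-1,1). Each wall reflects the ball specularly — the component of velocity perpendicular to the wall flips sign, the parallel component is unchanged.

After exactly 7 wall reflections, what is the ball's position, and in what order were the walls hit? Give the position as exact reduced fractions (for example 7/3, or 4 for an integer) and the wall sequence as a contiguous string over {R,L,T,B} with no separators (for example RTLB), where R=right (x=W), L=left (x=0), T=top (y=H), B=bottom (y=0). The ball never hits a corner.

Final position: (1,10)
Wall sequence: LTRLBRT

1. t=5 → L at (0,7); v=(1,1)
2. t=3 → T at (3,10); v=(1,-1)
3. t=3 → R at (6,7); v=(-1,-1)
4. t=6 → L at (0,1); v=(1,-1)
5. t=1 → B at (1,0); v=(1,1)
6. t=5 → R at (6,5); v=(-1,1)
7. t=5 → T at (1,10); v=(-1,-1)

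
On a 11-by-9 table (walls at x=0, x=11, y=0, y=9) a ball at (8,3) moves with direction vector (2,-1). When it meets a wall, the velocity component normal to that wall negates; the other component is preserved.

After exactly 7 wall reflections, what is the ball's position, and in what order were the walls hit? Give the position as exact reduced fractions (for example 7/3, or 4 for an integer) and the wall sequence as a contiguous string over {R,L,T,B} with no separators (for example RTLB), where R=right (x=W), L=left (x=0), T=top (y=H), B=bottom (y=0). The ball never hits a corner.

1. t=3/2 → R at (11,3/2); v=(-2,-1)
2. t=3/2 → B at (8,0); v=(-2,1)
3. t=4 → L at (0,4); v=(2,1)
4. t=5 → T at (10,9); v=(2,-1)
5. t=1/2 → R at (11,17/2); v=(-2,-1)
6. t=11/2 → L at (0,3); v=(2,-1)
7. t=3 → B at (6,0); v=(2,1)

Final position: (6,0)
Wall sequence: RBLTRLB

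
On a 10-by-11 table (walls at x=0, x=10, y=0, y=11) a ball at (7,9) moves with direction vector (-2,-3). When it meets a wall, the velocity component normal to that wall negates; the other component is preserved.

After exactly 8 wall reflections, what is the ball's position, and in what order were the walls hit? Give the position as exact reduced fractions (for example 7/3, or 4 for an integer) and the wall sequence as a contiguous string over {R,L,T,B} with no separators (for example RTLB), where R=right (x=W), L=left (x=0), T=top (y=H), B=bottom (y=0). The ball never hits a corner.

1. t=3 → B at (1,0); v=(-2,3)
2. t=1/2 → L at (0,3/2); v=(2,3)
3. t=19/6 → T at (19/3,11); v=(2,-3)
4. t=11/6 → R at (10,11/2); v=(-2,-3)
5. t=11/6 → B at (19/3,0); v=(-2,3)
6. t=19/6 → L at (0,19/2); v=(2,3)
7. t=1/2 → T at (1,11); v=(2,-3)
8. t=11/3 → B at (25/3,0); v=(2,3)

Final position: (25/3,0)
Wall sequence: BLTRBLTB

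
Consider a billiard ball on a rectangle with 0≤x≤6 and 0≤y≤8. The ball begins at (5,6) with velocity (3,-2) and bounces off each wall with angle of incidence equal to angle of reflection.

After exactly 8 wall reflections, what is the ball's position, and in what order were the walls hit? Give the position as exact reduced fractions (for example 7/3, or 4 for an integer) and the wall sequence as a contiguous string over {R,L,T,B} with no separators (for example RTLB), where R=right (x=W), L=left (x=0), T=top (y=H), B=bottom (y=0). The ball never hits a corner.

1. t=1/3 → R at (6,16/3); v=(-3,-2)
2. t=2 → L at (0,4/3); v=(3,-2)
3. t=2/3 → B at (2,0); v=(3,2)
4. t=4/3 → R at (6,8/3); v=(-3,2)
5. t=2 → L at (0,20/3); v=(3,2)
6. t=2/3 → T at (2,8); v=(3,-2)
7. t=4/3 → R at (6,16/3); v=(-3,-2)
8. t=2 → L at (0,4/3); v=(3,-2)

Final position: (0,4/3)
Wall sequence: RLBRLTRL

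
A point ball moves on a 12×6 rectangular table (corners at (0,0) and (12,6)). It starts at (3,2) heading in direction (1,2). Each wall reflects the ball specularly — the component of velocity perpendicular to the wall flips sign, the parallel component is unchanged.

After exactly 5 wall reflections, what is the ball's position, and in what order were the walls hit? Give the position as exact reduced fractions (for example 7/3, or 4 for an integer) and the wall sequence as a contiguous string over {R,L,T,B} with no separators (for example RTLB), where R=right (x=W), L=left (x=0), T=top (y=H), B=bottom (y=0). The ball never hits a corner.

1. t=2 → T at (5,6); v=(1,-2)
2. t=3 → B at (8,0); v=(1,2)
3. t=3 → T at (11,6); v=(1,-2)
4. t=1 → R at (12,4); v=(-1,-2)
5. t=2 → B at (10,0); v=(-1,2)

Final position: (10,0)
Wall sequence: TBTRB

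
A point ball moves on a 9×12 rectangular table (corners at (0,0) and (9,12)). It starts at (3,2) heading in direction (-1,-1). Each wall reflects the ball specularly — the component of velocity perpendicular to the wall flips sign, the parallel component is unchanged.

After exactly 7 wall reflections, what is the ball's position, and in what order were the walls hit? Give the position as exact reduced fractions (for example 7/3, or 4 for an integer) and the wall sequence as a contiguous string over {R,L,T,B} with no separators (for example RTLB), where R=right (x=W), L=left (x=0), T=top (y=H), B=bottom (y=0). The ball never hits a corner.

1. t=2 → B at (1,0); v=(-1,1)
2. t=1 → L at (0,1); v=(1,1)
3. t=9 → R at (9,10); v=(-1,1)
4. t=2 → T at (7,12); v=(-1,-1)
5. t=7 → L at (0,5); v=(1,-1)
6. t=5 → B at (5,0); v=(1,1)
7. t=4 → R at (9,4); v=(-1,1)

Final position: (9,4)
Wall sequence: BLRTLBR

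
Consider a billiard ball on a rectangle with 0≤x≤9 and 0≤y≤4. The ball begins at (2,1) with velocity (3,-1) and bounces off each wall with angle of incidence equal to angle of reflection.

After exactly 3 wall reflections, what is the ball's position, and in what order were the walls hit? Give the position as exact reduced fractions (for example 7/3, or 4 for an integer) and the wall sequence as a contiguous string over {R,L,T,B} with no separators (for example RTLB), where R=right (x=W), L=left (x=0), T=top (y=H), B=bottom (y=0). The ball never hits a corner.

1. t=1 → B at (5,0); v=(3,1)
2. t=4/3 → R at (9,4/3); v=(-3,1)
3. t=8/3 → T at (1,4); v=(-3,-1)

Final position: (1,4)
Wall sequence: BRT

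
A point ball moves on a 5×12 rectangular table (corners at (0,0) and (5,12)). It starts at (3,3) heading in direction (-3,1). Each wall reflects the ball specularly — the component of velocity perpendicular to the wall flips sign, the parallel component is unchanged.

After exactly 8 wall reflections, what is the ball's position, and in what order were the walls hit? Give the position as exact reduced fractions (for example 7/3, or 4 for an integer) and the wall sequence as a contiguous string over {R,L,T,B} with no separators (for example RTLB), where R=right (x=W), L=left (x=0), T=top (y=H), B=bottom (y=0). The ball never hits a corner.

1. t=1 → L at (0,4); v=(3,1)
2. t=5/3 → R at (5,17/3); v=(-3,1)
3. t=5/3 → L at (0,22/3); v=(3,1)
4. t=5/3 → R at (5,9); v=(-3,1)
5. t=5/3 → L at (0,32/3); v=(3,1)
6. t=4/3 → T at (4,12); v=(3,-1)
7. t=1/3 → R at (5,35/3); v=(-3,-1)
8. t=5/3 → L at (0,10); v=(3,-1)

Final position: (0,10)
Wall sequence: LRLRLTRL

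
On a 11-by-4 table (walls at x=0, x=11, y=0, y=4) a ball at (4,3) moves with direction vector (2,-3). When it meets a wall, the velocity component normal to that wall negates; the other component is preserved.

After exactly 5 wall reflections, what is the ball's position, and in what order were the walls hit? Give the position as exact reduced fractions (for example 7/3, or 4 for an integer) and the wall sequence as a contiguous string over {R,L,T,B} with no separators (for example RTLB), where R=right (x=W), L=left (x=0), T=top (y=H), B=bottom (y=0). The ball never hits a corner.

Final position: (8,4)
Wall sequence: BTRBT

1. t=1 → B at (6,0); v=(2,3)
2. t=4/3 → T at (26/3,4); v=(2,-3)
3. t=7/6 → R at (11,1/2); v=(-2,-3)
4. t=1/6 → B at (32/3,0); v=(-2,3)
5. t=4/3 → T at (8,4); v=(-2,-3)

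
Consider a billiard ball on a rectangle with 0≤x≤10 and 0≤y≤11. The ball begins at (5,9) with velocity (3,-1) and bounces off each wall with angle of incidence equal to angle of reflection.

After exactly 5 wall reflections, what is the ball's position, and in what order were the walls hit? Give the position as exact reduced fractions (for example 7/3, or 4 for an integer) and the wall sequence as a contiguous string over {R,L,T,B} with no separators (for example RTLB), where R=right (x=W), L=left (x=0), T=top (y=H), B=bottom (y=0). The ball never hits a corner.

Final position: (0,8/3)
Wall sequence: RLRBL

1. t=5/3 → R at (10,22/3); v=(-3,-1)
2. t=10/3 → L at (0,4); v=(3,-1)
3. t=10/3 → R at (10,2/3); v=(-3,-1)
4. t=2/3 → B at (8,0); v=(-3,1)
5. t=8/3 → L at (0,8/3); v=(3,1)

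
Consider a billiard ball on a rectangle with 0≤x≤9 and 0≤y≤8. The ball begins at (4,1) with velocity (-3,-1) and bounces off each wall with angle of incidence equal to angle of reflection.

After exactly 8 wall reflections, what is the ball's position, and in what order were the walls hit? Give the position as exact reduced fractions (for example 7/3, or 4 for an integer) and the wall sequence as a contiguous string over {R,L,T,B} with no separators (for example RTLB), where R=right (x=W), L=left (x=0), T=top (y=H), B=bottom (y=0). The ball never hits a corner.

1. t=1 → B at (1,0); v=(-3,1)
2. t=1/3 → L at (0,1/3); v=(3,1)
3. t=3 → R at (9,10/3); v=(-3,1)
4. t=3 → L at (0,19/3); v=(3,1)
5. t=5/3 → T at (5,8); v=(3,-1)
6. t=4/3 → R at (9,20/3); v=(-3,-1)
7. t=3 → L at (0,11/3); v=(3,-1)
8. t=3 → R at (9,2/3); v=(-3,-1)

Final position: (9,2/3)
Wall sequence: BLRLTRLR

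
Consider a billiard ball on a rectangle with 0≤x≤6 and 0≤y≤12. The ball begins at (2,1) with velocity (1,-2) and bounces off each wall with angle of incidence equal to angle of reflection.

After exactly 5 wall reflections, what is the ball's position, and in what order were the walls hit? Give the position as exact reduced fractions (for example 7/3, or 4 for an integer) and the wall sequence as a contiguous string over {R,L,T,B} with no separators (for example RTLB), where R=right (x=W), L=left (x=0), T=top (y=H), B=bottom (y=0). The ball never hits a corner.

1. t=1/2 → B at (5/2,0); v=(1,2)
2. t=7/2 → R at (6,7); v=(-1,2)
3. t=5/2 → T at (7/2,12); v=(-1,-2)
4. t=7/2 → L at (0,5); v=(1,-2)
5. t=5/2 → B at (5/2,0); v=(1,2)

Final position: (5/2,0)
Wall sequence: BRTLB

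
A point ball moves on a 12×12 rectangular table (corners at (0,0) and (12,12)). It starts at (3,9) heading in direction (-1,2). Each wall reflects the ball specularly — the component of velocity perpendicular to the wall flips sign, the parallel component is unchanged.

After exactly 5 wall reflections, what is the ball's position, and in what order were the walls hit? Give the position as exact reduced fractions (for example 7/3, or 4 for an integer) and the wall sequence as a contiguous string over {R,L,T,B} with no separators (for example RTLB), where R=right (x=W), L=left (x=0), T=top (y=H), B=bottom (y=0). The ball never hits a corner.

1. t=3/2 → T at (3/2,12); v=(-1,-2)
2. t=3/2 → L at (0,9); v=(1,-2)
3. t=9/2 → B at (9/2,0); v=(1,2)
4. t=6 → T at (21/2,12); v=(1,-2)
5. t=3/2 → R at (12,9); v=(-1,-2)

Final position: (12,9)
Wall sequence: TLBTR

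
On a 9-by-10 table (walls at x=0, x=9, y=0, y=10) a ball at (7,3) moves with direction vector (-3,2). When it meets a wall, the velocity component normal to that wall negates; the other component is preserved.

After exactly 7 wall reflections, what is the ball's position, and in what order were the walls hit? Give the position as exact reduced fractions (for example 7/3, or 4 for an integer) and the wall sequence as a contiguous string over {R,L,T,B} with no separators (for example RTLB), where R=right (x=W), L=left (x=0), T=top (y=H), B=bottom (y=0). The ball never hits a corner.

1. t=7/3 → L at (0,23/3); v=(3,2)
2. t=7/6 → T at (7/2,10); v=(3,-2)
3. t=11/6 → R at (9,19/3); v=(-3,-2)
4. t=3 → L at (0,1/3); v=(3,-2)
5. t=1/6 → B at (1/2,0); v=(3,2)
6. t=17/6 → R at (9,17/3); v=(-3,2)
7. t=13/6 → T at (5/2,10); v=(-3,-2)

Final position: (5/2,10)
Wall sequence: LTRLBRT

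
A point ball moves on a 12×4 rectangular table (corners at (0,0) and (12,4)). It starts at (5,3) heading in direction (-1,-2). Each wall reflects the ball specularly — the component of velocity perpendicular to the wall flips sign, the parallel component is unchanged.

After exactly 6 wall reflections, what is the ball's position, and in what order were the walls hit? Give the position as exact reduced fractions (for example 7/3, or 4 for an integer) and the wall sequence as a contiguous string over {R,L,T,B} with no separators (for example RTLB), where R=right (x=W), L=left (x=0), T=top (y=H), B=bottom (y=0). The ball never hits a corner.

Final position: (9/2,0)
Wall sequence: BTLBTB

1. t=3/2 → B at (7/2,0); v=(-1,2)
2. t=2 → T at (3/2,4); v=(-1,-2)
3. t=3/2 → L at (0,1); v=(1,-2)
4. t=1/2 → B at (1/2,0); v=(1,2)
5. t=2 → T at (5/2,4); v=(1,-2)
6. t=2 → B at (9/2,0); v=(1,2)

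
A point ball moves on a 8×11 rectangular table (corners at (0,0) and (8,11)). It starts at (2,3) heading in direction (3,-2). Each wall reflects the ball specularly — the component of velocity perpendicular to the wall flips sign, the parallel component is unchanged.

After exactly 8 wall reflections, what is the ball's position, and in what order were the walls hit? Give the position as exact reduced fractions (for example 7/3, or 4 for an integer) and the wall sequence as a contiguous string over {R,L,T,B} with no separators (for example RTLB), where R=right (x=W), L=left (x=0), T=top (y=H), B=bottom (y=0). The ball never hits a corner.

1. t=3/2 → B at (13/2,0); v=(3,2)
2. t=1/2 → R at (8,1); v=(-3,2)
3. t=8/3 → L at (0,19/3); v=(3,2)
4. t=7/3 → T at (7,11); v=(3,-2)
5. t=1/3 → R at (8,31/3); v=(-3,-2)
6. t=8/3 → L at (0,5); v=(3,-2)
7. t=5/2 → B at (15/2,0); v=(3,2)
8. t=1/6 → R at (8,1/3); v=(-3,2)

Final position: (8,1/3)
Wall sequence: BRLTRLBR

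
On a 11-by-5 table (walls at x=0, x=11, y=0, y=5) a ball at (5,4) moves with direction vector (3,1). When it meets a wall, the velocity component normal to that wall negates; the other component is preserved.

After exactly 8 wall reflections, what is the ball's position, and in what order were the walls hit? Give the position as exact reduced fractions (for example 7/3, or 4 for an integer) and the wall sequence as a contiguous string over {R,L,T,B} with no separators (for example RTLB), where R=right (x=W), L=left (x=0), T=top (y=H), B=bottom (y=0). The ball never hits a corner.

1. t=1 → T at (8,5); v=(3,-1)
2. t=1 → R at (11,4); v=(-3,-1)
3. t=11/3 → L at (0,1/3); v=(3,-1)
4. t=1/3 → B at (1,0); v=(3,1)
5. t=10/3 → R at (11,10/3); v=(-3,1)
6. t=5/3 → T at (6,5); v=(-3,-1)
7. t=2 → L at (0,3); v=(3,-1)
8. t=3 → B at (9,0); v=(3,1)

Final position: (9,0)
Wall sequence: TRLBRTLB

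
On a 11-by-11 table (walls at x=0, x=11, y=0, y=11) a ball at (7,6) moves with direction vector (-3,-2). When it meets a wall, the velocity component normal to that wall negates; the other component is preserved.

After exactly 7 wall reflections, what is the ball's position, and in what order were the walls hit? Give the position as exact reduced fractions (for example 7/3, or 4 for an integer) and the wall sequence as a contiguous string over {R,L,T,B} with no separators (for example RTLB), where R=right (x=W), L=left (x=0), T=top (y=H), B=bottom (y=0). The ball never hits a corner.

Final position: (9,0)
Wall sequence: LBRTLRB

1. t=7/3 → L at (0,4/3); v=(3,-2)
2. t=2/3 → B at (2,0); v=(3,2)
3. t=3 → R at (11,6); v=(-3,2)
4. t=5/2 → T at (7/2,11); v=(-3,-2)
5. t=7/6 → L at (0,26/3); v=(3,-2)
6. t=11/3 → R at (11,4/3); v=(-3,-2)
7. t=2/3 → B at (9,0); v=(-3,2)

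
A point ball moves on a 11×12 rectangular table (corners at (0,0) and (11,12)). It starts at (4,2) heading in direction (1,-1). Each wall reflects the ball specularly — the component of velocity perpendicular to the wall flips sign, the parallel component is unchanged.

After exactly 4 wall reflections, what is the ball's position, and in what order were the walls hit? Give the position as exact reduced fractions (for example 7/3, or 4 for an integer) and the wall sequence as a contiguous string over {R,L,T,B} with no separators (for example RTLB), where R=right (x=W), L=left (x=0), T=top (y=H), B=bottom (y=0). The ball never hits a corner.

1. t=2 → B at (6,0); v=(1,1)
2. t=5 → R at (11,5); v=(-1,1)
3. t=7 → T at (4,12); v=(-1,-1)
4. t=4 → L at (0,8); v=(1,-1)

Final position: (0,8)
Wall sequence: BRTL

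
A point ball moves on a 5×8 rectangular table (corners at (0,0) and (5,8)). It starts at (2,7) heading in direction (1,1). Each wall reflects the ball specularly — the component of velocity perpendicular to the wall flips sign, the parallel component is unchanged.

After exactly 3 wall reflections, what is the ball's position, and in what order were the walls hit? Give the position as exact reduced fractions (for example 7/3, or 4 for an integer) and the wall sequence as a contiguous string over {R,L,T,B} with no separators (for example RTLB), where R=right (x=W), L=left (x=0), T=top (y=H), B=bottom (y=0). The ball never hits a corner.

1. t=1 → T at (3,8); v=(1,-1)
2. t=2 → R at (5,6); v=(-1,-1)
3. t=5 → L at (0,1); v=(1,-1)

Final position: (0,1)
Wall sequence: TRL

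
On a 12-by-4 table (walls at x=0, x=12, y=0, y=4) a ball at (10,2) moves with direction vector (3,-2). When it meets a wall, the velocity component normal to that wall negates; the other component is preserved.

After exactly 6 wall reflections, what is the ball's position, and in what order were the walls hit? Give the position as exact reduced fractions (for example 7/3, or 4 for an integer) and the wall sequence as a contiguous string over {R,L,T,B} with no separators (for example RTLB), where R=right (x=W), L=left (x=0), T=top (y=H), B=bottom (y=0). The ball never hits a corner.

1. t=2/3 → R at (12,2/3); v=(-3,-2)
2. t=1/3 → B at (11,0); v=(-3,2)
3. t=2 → T at (5,4); v=(-3,-2)
4. t=5/3 → L at (0,2/3); v=(3,-2)
5. t=1/3 → B at (1,0); v=(3,2)
6. t=2 → T at (7,4); v=(3,-2)

Final position: (7,4)
Wall sequence: RBTLBT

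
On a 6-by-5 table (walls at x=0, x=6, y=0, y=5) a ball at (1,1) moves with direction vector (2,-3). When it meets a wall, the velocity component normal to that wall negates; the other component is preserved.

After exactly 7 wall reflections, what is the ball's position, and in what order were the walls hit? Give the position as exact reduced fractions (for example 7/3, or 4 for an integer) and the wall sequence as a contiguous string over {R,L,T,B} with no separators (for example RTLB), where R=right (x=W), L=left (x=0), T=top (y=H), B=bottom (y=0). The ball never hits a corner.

Final position: (3,0)
Wall sequence: BTRBTLB

1. t=1/3 → B at (5/3,0); v=(2,3)
2. t=5/3 → T at (5,5); v=(2,-3)
3. t=1/2 → R at (6,7/2); v=(-2,-3)
4. t=7/6 → B at (11/3,0); v=(-2,3)
5. t=5/3 → T at (1/3,5); v=(-2,-3)
6. t=1/6 → L at (0,9/2); v=(2,-3)
7. t=3/2 → B at (3,0); v=(2,3)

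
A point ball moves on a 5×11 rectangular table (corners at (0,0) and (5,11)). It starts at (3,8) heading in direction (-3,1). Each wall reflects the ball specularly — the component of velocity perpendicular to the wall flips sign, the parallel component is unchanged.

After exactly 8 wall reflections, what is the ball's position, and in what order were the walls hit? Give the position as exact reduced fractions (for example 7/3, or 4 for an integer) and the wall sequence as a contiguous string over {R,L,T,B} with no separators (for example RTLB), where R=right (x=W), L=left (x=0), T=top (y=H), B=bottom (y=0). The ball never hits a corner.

Final position: (0,3)
Wall sequence: LRTLRLRL

1. t=1 → L at (0,9); v=(3,1)
2. t=5/3 → R at (5,32/3); v=(-3,1)
3. t=1/3 → T at (4,11); v=(-3,-1)
4. t=4/3 → L at (0,29/3); v=(3,-1)
5. t=5/3 → R at (5,8); v=(-3,-1)
6. t=5/3 → L at (0,19/3); v=(3,-1)
7. t=5/3 → R at (5,14/3); v=(-3,-1)
8. t=5/3 → L at (0,3); v=(3,-1)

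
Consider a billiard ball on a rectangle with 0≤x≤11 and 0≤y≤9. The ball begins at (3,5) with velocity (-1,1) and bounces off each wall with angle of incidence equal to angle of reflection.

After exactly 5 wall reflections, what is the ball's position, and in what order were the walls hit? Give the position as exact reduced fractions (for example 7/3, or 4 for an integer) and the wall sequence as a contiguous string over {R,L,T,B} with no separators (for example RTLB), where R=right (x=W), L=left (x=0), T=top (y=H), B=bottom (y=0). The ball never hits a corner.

1. t=3 → L at (0,8); v=(1,1)
2. t=1 → T at (1,9); v=(1,-1)
3. t=9 → B at (10,0); v=(1,1)
4. t=1 → R at (11,1); v=(-1,1)
5. t=8 → T at (3,9); v=(-1,-1)

Final position: (3,9)
Wall sequence: LTBRT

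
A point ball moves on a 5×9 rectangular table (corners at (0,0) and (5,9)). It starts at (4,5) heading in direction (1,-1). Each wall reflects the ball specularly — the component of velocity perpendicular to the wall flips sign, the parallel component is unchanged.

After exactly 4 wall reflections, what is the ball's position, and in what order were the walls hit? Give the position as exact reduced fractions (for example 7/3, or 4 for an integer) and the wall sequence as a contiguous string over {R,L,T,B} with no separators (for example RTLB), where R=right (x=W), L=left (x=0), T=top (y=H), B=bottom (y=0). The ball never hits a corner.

Final position: (5,6)
Wall sequence: RBLR

1. t=1 → R at (5,4); v=(-1,-1)
2. t=4 → B at (1,0); v=(-1,1)
3. t=1 → L at (0,1); v=(1,1)
4. t=5 → R at (5,6); v=(-1,1)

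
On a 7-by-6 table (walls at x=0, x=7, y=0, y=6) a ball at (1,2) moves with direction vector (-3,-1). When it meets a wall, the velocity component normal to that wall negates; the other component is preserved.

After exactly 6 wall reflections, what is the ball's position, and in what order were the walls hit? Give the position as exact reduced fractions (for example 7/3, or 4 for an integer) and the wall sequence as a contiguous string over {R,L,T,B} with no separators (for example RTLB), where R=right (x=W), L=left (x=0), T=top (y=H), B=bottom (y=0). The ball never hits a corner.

1. t=1/3 → L at (0,5/3); v=(3,-1)
2. t=5/3 → B at (5,0); v=(3,1)
3. t=2/3 → R at (7,2/3); v=(-3,1)
4. t=7/3 → L at (0,3); v=(3,1)
5. t=7/3 → R at (7,16/3); v=(-3,1)
6. t=2/3 → T at (5,6); v=(-3,-1)

Final position: (5,6)
Wall sequence: LBRLRT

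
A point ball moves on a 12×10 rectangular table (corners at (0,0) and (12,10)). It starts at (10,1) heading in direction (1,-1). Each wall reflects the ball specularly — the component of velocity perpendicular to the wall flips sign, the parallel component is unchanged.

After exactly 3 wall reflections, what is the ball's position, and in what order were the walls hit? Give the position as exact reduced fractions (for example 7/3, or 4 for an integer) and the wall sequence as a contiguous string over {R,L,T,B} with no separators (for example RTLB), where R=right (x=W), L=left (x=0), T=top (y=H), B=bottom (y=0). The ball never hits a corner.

1. t=1 → B at (11,0); v=(1,1)
2. t=1 → R at (12,1); v=(-1,1)
3. t=9 → T at (3,10); v=(-1,-1)

Final position: (3,10)
Wall sequence: BRT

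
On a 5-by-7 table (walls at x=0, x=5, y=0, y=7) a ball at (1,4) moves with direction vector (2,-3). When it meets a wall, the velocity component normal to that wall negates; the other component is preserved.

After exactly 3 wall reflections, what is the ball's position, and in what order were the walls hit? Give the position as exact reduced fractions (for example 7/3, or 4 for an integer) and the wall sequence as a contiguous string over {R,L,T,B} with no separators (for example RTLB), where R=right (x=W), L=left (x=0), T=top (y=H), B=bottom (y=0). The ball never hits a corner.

Final position: (5/3,7)
Wall sequence: BRT

1. t=4/3 → B at (11/3,0); v=(2,3)
2. t=2/3 → R at (5,2); v=(-2,3)
3. t=5/3 → T at (5/3,7); v=(-2,-3)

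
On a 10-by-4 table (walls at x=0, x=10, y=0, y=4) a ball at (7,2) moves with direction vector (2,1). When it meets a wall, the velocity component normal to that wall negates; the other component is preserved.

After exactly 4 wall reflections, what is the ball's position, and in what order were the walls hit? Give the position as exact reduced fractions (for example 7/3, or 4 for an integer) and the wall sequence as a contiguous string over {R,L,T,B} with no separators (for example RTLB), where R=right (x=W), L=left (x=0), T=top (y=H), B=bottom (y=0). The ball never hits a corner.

Final position: (0,1/2)
Wall sequence: RTBL

1. t=3/2 → R at (10,7/2); v=(-2,1)
2. t=1/2 → T at (9,4); v=(-2,-1)
3. t=4 → B at (1,0); v=(-2,1)
4. t=1/2 → L at (0,1/2); v=(2,1)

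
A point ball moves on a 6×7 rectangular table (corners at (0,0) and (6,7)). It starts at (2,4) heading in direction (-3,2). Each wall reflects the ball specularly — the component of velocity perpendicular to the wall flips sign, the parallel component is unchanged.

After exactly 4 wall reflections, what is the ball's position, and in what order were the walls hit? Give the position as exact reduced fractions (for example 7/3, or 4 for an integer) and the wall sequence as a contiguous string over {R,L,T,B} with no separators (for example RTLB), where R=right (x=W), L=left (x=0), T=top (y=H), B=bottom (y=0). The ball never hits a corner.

1. t=2/3 → L at (0,16/3); v=(3,2)
2. t=5/6 → T at (5/2,7); v=(3,-2)
3. t=7/6 → R at (6,14/3); v=(-3,-2)
4. t=2 → L at (0,2/3); v=(3,-2)

Final position: (0,2/3)
Wall sequence: LTRL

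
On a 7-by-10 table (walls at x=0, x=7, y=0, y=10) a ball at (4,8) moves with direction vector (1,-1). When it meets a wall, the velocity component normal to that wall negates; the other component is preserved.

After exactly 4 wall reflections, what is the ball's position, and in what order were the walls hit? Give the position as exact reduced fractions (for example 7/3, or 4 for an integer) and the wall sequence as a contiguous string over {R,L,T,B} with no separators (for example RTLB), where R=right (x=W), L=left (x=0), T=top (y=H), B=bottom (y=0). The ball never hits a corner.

Final position: (7,9)
Wall sequence: RBLR

1. t=3 → R at (7,5); v=(-1,-1)
2. t=5 → B at (2,0); v=(-1,1)
3. t=2 → L at (0,2); v=(1,1)
4. t=7 → R at (7,9); v=(-1,1)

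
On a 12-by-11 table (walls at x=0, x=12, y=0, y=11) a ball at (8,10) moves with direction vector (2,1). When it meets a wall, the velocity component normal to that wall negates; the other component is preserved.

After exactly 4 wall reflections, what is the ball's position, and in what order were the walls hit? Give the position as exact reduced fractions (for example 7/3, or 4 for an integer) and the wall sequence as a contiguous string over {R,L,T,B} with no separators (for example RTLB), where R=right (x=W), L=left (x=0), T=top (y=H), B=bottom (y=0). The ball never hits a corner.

Final position: (8,0)
Wall sequence: TRLB

1. t=1 → T at (10,11); v=(2,-1)
2. t=1 → R at (12,10); v=(-2,-1)
3. t=6 → L at (0,4); v=(2,-1)
4. t=4 → B at (8,0); v=(2,1)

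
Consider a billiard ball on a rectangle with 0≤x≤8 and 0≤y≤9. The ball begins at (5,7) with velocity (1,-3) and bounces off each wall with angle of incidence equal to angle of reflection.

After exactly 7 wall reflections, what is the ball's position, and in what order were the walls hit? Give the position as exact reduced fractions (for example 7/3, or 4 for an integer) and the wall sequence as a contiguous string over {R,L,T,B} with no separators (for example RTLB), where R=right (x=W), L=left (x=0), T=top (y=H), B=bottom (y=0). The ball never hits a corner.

1. t=7/3 → B at (22/3,0); v=(1,3)
2. t=2/3 → R at (8,2); v=(-1,3)
3. t=7/3 → T at (17/3,9); v=(-1,-3)
4. t=3 → B at (8/3,0); v=(-1,3)
5. t=8/3 → L at (0,8); v=(1,3)
6. t=1/3 → T at (1/3,9); v=(1,-3)
7. t=3 → B at (10/3,0); v=(1,3)

Final position: (10/3,0)
Wall sequence: BRTBLTB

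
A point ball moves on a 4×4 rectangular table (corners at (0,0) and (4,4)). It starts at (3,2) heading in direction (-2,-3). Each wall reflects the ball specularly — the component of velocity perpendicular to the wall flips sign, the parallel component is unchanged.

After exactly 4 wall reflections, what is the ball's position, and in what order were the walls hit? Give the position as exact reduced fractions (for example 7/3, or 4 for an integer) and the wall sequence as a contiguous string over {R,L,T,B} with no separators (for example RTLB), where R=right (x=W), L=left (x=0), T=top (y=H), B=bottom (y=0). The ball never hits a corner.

1. t=2/3 → B at (5/3,0); v=(-2,3)
2. t=5/6 → L at (0,5/2); v=(2,3)
3. t=1/2 → T at (1,4); v=(2,-3)
4. t=4/3 → B at (11/3,0); v=(2,3)

Final position: (11/3,0)
Wall sequence: BLTB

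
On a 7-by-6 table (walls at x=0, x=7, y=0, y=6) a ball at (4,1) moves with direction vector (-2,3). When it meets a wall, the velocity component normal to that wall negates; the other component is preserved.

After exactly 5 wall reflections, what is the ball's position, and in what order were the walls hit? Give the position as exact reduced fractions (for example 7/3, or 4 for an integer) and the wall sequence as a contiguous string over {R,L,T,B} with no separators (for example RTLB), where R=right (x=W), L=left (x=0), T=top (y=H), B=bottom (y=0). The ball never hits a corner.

Final position: (20/3,6)
Wall sequence: TLBRT

1. t=5/3 → T at (2/3,6); v=(-2,-3)
2. t=1/3 → L at (0,5); v=(2,-3)
3. t=5/3 → B at (10/3,0); v=(2,3)
4. t=11/6 → R at (7,11/2); v=(-2,3)
5. t=1/6 → T at (20/3,6); v=(-2,-3)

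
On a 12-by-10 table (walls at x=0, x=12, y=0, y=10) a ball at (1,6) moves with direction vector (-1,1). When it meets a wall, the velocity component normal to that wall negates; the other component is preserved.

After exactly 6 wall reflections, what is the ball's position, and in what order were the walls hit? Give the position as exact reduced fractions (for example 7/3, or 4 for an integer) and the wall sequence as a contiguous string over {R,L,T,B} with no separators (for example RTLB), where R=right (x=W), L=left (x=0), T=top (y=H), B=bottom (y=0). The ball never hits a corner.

1. t=1 → L at (0,7); v=(1,1)
2. t=3 → T at (3,10); v=(1,-1)
3. t=9 → R at (12,1); v=(-1,-1)
4. t=1 → B at (11,0); v=(-1,1)
5. t=10 → T at (1,10); v=(-1,-1)
6. t=1 → L at (0,9); v=(1,-1)

Final position: (0,9)
Wall sequence: LTRBTL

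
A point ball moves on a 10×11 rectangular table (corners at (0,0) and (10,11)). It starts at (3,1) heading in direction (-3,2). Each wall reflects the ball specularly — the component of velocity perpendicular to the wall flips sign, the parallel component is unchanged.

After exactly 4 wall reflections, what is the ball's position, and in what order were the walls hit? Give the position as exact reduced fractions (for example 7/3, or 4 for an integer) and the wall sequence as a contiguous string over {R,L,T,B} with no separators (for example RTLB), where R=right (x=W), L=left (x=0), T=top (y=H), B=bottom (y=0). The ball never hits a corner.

Final position: (0,17/3)
Wall sequence: LRTL

1. t=1 → L at (0,3); v=(3,2)
2. t=10/3 → R at (10,29/3); v=(-3,2)
3. t=2/3 → T at (8,11); v=(-3,-2)
4. t=8/3 → L at (0,17/3); v=(3,-2)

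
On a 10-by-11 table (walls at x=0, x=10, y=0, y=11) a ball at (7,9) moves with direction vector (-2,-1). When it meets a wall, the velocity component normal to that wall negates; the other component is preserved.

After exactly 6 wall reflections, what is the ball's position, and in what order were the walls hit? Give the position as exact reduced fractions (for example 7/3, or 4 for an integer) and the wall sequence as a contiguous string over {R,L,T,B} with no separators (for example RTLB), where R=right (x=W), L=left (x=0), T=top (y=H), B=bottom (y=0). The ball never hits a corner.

Final position: (7,11)
Wall sequence: LRBLRT

1. t=7/2 → L at (0,11/2); v=(2,-1)
2. t=5 → R at (10,1/2); v=(-2,-1)
3. t=1/2 → B at (9,0); v=(-2,1)
4. t=9/2 → L at (0,9/2); v=(2,1)
5. t=5 → R at (10,19/2); v=(-2,1)
6. t=3/2 → T at (7,11); v=(-2,-1)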